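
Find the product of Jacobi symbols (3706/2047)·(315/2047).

By multiplicativity, (3706·315/2047) = (3706/2047)·(315/2047).
First factor (3706/2047):
Reduce the numerator: 3706 ≡ 1659 (mod 2047), so (3706/2047) = (1659/2047).
Both 1659 ≡ 3 and 2047 ≡ 3 (mod 4), so reciprocity gives (1659/2047) = -(2047/1659). Reduce: 2047 ≡ 388 (mod 1659). Now have -(388/1659).
Factor out 2: 388 = 2^2·97. Since 1659 ≡ 3 (mod 8), (2/1659) = -1, and (2/1659)^2 = +1. Now have -(97/1659).
97 ≡ 1 (mod 4), so quadratic reciprocity gives (97/1659) = (1659/97). Reduce: 1659 ≡ 10 (mod 97). Now have -(10/97).
Factor out 2: 10 = 2·5. Since 97 ≡ 1 (mod 8), (2/97) = +1. Now have -(5/97).
5 ≡ 1 (mod 4), so quadratic reciprocity gives (5/97) = (97/5). Reduce: 97 ≡ 2 (mod 5). Now have -(2/5).
Factor out 2: 2 = 2. Since 5 ≡ 5 (mod 8), (2/5) = -1. Now have (1/5).
(1/5) = 1. Collecting the sign factors: 1.
Second factor (315/2047):
Both 315 ≡ 3 and 2047 ≡ 3 (mod 4), so reciprocity gives (315/2047) = -(2047/315). Reduce: 2047 ≡ 157 (mod 315). Now have -(157/315).
157 ≡ 1 (mod 4), so quadratic reciprocity gives (157/315) = (315/157). Reduce: 315 ≡ 1 (mod 157). Now have -(1/157).
(1/157) = 1. Collecting the sign factors: -1.
Product: (1)·(-1) = -1.

-1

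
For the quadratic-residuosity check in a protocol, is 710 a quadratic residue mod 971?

Factor out 2: 710 = 2·355. Since 971 ≡ 3 (mod 8), (2|971) = -1. Now have -(355|971).
Both 355 ≡ 3 and 971 ≡ 3 (mod 4), so reciprocity gives (355|971) = -(971|355). Reduce: 971 ≡ 261 (mod 355). Now have (261|355).
261 ≡ 1 (mod 4), so quadratic reciprocity gives (261|355) = (355|261). Reduce: 355 ≡ 94 (mod 261). Now have (94|261).
Factor out 2: 94 = 2·47. Since 261 ≡ 5 (mod 8), (2|261) = -1. Now have -(47|261).
261 ≡ 1 (mod 4), so quadratic reciprocity gives (47|261) = (261|47). Reduce: 261 ≡ 26 (mod 47). Now have -(26|47).
Factor out 2: 26 = 2·13. Since 47 ≡ 7 (mod 8), (2|47) = +1. Now have -(13|47).
13 ≡ 1 (mod 4), so quadratic reciprocity gives (13|47) = (47|13). Reduce: 47 ≡ 8 (mod 13). Now have -(8|13).
Factor out 2: 8 = 2^3. Since 13 ≡ 5 (mod 8), (2|13) = -1, and (2|13)^3 = -1. Now have (1|13).
(1|13) = 1. Collecting the sign factors: 1.
(710|971) = 1, and 971 is prime, so 710 is a quadratic residue mod 971.

yes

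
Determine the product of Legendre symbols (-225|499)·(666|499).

By multiplicativity, (-225·666|499) = (-225|499)·(666|499).
First factor (-225|499):
Reduce the numerator: -225 ≡ 274 (mod 499), so (-225|499) = (274|499).
Factor out 2: 274 = 2·137. Since 499 ≡ 3 (mod 8), (2|499) = -1. Now have -(137|499).
137 ≡ 1 (mod 4), so quadratic reciprocity gives (137|499) = (499|137). Reduce: 499 ≡ 88 (mod 137). Now have -(88|137).
Factor out 2: 88 = 2^3·11. Since 137 ≡ 1 (mod 8), (2|137) = +1, and (2|137)^3 = +1. Now have -(11|137).
137 ≡ 1 (mod 4), so quadratic reciprocity gives (11|137) = (137|11). Reduce: 137 ≡ 5 (mod 11). Now have -(5|11).
5 ≡ 1 (mod 4), so quadratic reciprocity gives (5|11) = (11|5). Reduce: 11 ≡ 1 (mod 5). Now have -(1|5).
(1|5) = 1. Collecting the sign factors: -1.
Second factor (666|499):
Reduce the numerator: 666 ≡ 167 (mod 499), so (666|499) = (167|499).
Both 167 ≡ 3 and 499 ≡ 3 (mod 4), so reciprocity gives (167|499) = -(499|167). Reduce: 499 ≡ 165 (mod 167). Now have -(165|167).
165 ≡ 1 (mod 4), so quadratic reciprocity gives (165|167) = (167|165). Reduce: 167 ≡ 2 (mod 165). Now have -(2|165).
Factor out 2: 2 = 2. Since 165 ≡ 5 (mod 8), (2|165) = -1. Now have (1|165).
(1|165) = 1. Collecting the sign factors: 1.
Product: (-1)·(1) = -1.

-1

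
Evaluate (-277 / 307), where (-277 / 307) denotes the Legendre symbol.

-1

Pull out -1: (-277 / 307) = (-1 / 307)·(277 / 307). Since 307 ≡ 3 (mod 4), (-1 / 307) = -1. Now have -(277 / 307).
277 ≡ 1 (mod 4), so quadratic reciprocity gives (277 / 307) = (307 / 277). Reduce: 307 ≡ 30 (mod 277). Now have -(30 / 277).
Factor out 2: 30 = 2·15. Since 277 ≡ 5 (mod 8), (2 / 277) = -1. Now have (15 / 277).
277 ≡ 1 (mod 4), so quadratic reciprocity gives (15 / 277) = (277 / 15). Reduce: 277 ≡ 7 (mod 15). Now have (7 / 15).
Both 7 ≡ 3 and 15 ≡ 3 (mod 4), so reciprocity gives (7 / 15) = -(15 / 7). Reduce: 15 ≡ 1 (mod 7). Now have -(1 / 7).
(1 / 7) = 1. Collecting the sign factors: -1.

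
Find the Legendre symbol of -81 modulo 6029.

1

(-81/6029)
  = (5948/6029)    [-81 ≡ 5948 mod 6029]
  = (1487/6029)    [6029 ≡ 5 mod 8 ⇒ (2/6029)^2 = +1]
  = (6029/1487)    [QR: 6029 ≡ 1 mod 4, sign kept]
  = (81/1487)    [6029 ≡ 81 mod 1487]
  = (1487/81)    [QR: 81 ≡ 1 mod 4, sign kept]
  = (29/81)    [1487 ≡ 29 mod 81]
  = (81/29)    [QR: 29 ≡ 1 mod 4, sign kept]
  = (23/29)    [81 ≡ 23 mod 29]
  = (29/23)    [QR: 29 ≡ 1 mod 4, sign kept]
  = (6/23)    [29 ≡ 6 mod 23]
  = (3/23)    [23 ≡ 7 mod 8 ⇒ (2/23) = +1]
  = -(23/3)    [QR: both ≡ 3 mod 4, sign flips]
  = -(2/3)    [23 ≡ 2 mod 3]
  = (1/3)    [3 ≡ 3 mod 8 ⇒ (2/3) = -1]
  = 1    [(1/3) = 1]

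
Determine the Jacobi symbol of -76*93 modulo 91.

By multiplicativity, (-76·93/91) = (-76/91)·(93/91).
First factor (-76/91):
(-76/91)
  = -(76/91)    [91 ≡ 3 mod 4 ⇒ (-1/91) = -1]
  = -(19/91)    [91 ≡ 3 mod 8 ⇒ (2/91)^2 = +1]
  = (91/19)    [QR: both ≡ 3 mod 4, sign flips]
  = (15/19)    [91 ≡ 15 mod 19]
  = -(19/15)    [QR: both ≡ 3 mod 4, sign flips]
  = -(4/15)    [19 ≡ 4 mod 15]
  = -(1/15)    [15 ≡ 7 mod 8 ⇒ (2/15)^2 = +1]
  = -1    [(1/15) = 1]
Second factor (93/91):
(93/91)
  = (2/91)    [93 ≡ 2 mod 91]
  = -(1/91)    [91 ≡ 3 mod 8 ⇒ (2/91) = -1]
  = -1    [(1/91) = 1]
Product: (-1)·(-1) = 1.

1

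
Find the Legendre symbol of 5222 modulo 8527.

(5222 / 8527)
  = (2611 / 8527)    [8527 ≡ 7 mod 8 ⇒ (2 / 8527) = +1]
  = -(8527 / 2611)    [QR: both ≡ 3 mod 4, sign flips]
  = -(694 / 2611)    [8527 ≡ 694 mod 2611]
  = (347 / 2611)    [2611 ≡ 3 mod 8 ⇒ (2 / 2611) = -1]
  = -(2611 / 347)    [QR: both ≡ 3 mod 4, sign flips]
  = -(182 / 347)    [2611 ≡ 182 mod 347]
  = (91 / 347)    [347 ≡ 3 mod 8 ⇒ (2 / 347) = -1]
  = -(347 / 91)    [QR: both ≡ 3 mod 4, sign flips]
  = -(74 / 91)    [347 ≡ 74 mod 91]
  = (37 / 91)    [91 ≡ 3 mod 8 ⇒ (2 / 91) = -1]
  = (91 / 37)    [QR: 37 ≡ 1 mod 4, sign kept]
  = (17 / 37)    [91 ≡ 17 mod 37]
  = (37 / 17)    [QR: 17 ≡ 1 mod 4, sign kept]
  = (3 / 17)    [37 ≡ 3 mod 17]
  = (17 / 3)    [QR: 17 ≡ 1 mod 4, sign kept]
  = (2 / 3)    [17 ≡ 2 mod 3]
  = -(1 / 3)    [3 ≡ 3 mod 8 ⇒ (2 / 3) = -1]
  = -1    [(1 / 3) = 1]

-1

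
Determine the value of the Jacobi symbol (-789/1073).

(-789/1073)
  = (789/1073)    [1073 ≡ 1 mod 4 ⇒ (-1/1073) = +1]
  = (1073/789)    [QR: 789 ≡ 1 mod 4, sign kept]
  = (284/789)    [1073 ≡ 284 mod 789]
  = (71/789)    [789 ≡ 5 mod 8 ⇒ (2/789)^2 = +1]
  = (789/71)    [QR: 789 ≡ 1 mod 4, sign kept]
  = (8/71)    [789 ≡ 8 mod 71]
  = (1/71)    [71 ≡ 7 mod 8 ⇒ (2/71)^3 = +1]
  = 1    [(1/71) = 1]

1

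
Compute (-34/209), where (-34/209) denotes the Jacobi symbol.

-1

Reduce the numerator: -34 ≡ 175 (mod 209), so (-34/209) = (175/209).
209 ≡ 1 (mod 4), so quadratic reciprocity gives (175/209) = (209/175). Reduce: 209 ≡ 34 (mod 175). Now have (34/175).
Factor out 2: 34 = 2·17. Since 175 ≡ 7 (mod 8), (2/175) = +1. Now have (17/175).
17 ≡ 1 (mod 4), so quadratic reciprocity gives (17/175) = (175/17). Reduce: 175 ≡ 5 (mod 17). Now have (5/17).
5 ≡ 1 (mod 4), so quadratic reciprocity gives (5/17) = (17/5). Reduce: 17 ≡ 2 (mod 5). Now have (2/5).
Factor out 2: 2 = 2. Since 5 ≡ 5 (mod 8), (2/5) = -1. Now have -(1/5).
(1/5) = 1. Collecting the sign factors: -1.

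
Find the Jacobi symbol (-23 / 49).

Pull out -1: (-23 / 49) = (-1 / 49)·(23 / 49). Since 49 ≡ 1 (mod 4), (-1 / 49) = +1. Now have (23 / 49).
49 ≡ 1 (mod 4), so quadratic reciprocity gives (23 / 49) = (49 / 23). Reduce: 49 ≡ 3 (mod 23). Now have (3 / 23).
Both 3 ≡ 3 and 23 ≡ 3 (mod 4), so reciprocity gives (3 / 23) = -(23 / 3). Reduce: 23 ≡ 2 (mod 3). Now have -(2 / 3).
Factor out 2: 2 = 2. Since 3 ≡ 3 (mod 8), (2 / 3) = -1. Now have (1 / 3).
(1 / 3) = 1. Collecting the sign factors: 1.

1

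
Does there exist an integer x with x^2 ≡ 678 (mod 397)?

yes

(678|397)
  = (281|397)    [678 ≡ 281 mod 397]
  = (397|281)    [QR: 281 ≡ 1 mod 4, sign kept]
  = (116|281)    [397 ≡ 116 mod 281]
  = (29|281)    [281 ≡ 1 mod 8 ⇒ (2|281)^2 = +1]
  = (281|29)    [QR: 29 ≡ 1 mod 4, sign kept]
  = (20|29)    [281 ≡ 20 mod 29]
  = (5|29)    [29 ≡ 5 mod 8 ⇒ (2|29)^2 = +1]
  = (29|5)    [QR: 5 ≡ 1 mod 4, sign kept]
  = (4|5)    [29 ≡ 4 mod 5]
  = (1|5)    [5 ≡ 5 mod 8 ⇒ (2|5)^2 = +1]
  = 1    [(1|5) = 1]
(678|397) = 1, and 397 is prime, so 678 is a quadratic residue mod 397.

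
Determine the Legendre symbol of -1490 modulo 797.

-1

(-1490|797)
  = (104|797)    [-1490 ≡ 104 mod 797]
  = -(13|797)    [797 ≡ 5 mod 8 ⇒ (2|797)^3 = -1]
  = -(797|13)    [QR: 13 ≡ 1 mod 4, sign kept]
  = -(4|13)    [797 ≡ 4 mod 13]
  = -(1|13)    [13 ≡ 5 mod 8 ⇒ (2|13)^2 = +1]
  = -1    [(1|13) = 1]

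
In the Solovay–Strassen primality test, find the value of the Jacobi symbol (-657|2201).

-1

(-657|2201)
  = (1544|2201)    [-657 ≡ 1544 mod 2201]
  = (193|2201)    [2201 ≡ 1 mod 8 ⇒ (2|2201)^3 = +1]
  = (2201|193)    [QR: 193 ≡ 1 mod 4, sign kept]
  = (78|193)    [2201 ≡ 78 mod 193]
  = (39|193)    [193 ≡ 1 mod 8 ⇒ (2|193) = +1]
  = (193|39)    [QR: 193 ≡ 1 mod 4, sign kept]
  = (37|39)    [193 ≡ 37 mod 39]
  = (39|37)    [QR: 37 ≡ 1 mod 4, sign kept]
  = (2|37)    [39 ≡ 2 mod 37]
  = -(1|37)    [37 ≡ 5 mod 8 ⇒ (2|37) = -1]
  = -1    [(1|37) = 1]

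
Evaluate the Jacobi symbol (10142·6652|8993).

By multiplicativity, (10142·6652|8993) = (10142|8993)·(6652|8993).
First factor (10142|8993):
Reduce the numerator: 10142 ≡ 1149 (mod 8993), so (10142|8993) = (1149|8993).
1149 ≡ 1 (mod 4), so quadratic reciprocity gives (1149|8993) = (8993|1149). Reduce: 8993 ≡ 950 (mod 1149). Now have (950|1149).
Factor out 2: 950 = 2·475. Since 1149 ≡ 5 (mod 8), (2|1149) = -1. Now have -(475|1149).
1149 ≡ 1 (mod 4), so quadratic reciprocity gives (475|1149) = (1149|475). Reduce: 1149 ≡ 199 (mod 475). Now have -(199|475).
Both 199 ≡ 3 and 475 ≡ 3 (mod 4), so reciprocity gives (199|475) = -(475|199). Reduce: 475 ≡ 77 (mod 199). Now have (77|199).
77 ≡ 1 (mod 4), so quadratic reciprocity gives (77|199) = (199|77). Reduce: 199 ≡ 45 (mod 77). Now have (45|77).
45 ≡ 1 (mod 4), so quadratic reciprocity gives (45|77) = (77|45). Reduce: 77 ≡ 32 (mod 45). Now have (32|45).
Factor out 2: 32 = 2^5. Since 45 ≡ 5 (mod 8), (2|45) = -1, and (2|45)^5 = -1. Now have -(1|45).
(1|45) = 1. Collecting the sign factors: -1.
Second factor (6652|8993):
Factor out 2: 6652 = 2^2·1663. Since 8993 ≡ 1 (mod 8), (2|8993) = +1, and (2|8993)^2 = +1. Now have (1663|8993).
8993 ≡ 1 (mod 4), so quadratic reciprocity gives (1663|8993) = (8993|1663). Reduce: 8993 ≡ 678 (mod 1663). Now have (678|1663).
Factor out 2: 678 = 2·339. Since 1663 ≡ 7 (mod 8), (2|1663) = +1. Now have (339|1663).
Both 339 ≡ 3 and 1663 ≡ 3 (mod 4), so reciprocity gives (339|1663) = -(1663|339). Reduce: 1663 ≡ 307 (mod 339). Now have -(307|339).
Both 307 ≡ 3 and 339 ≡ 3 (mod 4), so reciprocity gives (307|339) = -(339|307). Reduce: 339 ≡ 32 (mod 307). Now have (32|307).
Factor out 2: 32 = 2^5. Since 307 ≡ 3 (mod 8), (2|307) = -1, and (2|307)^5 = -1. Now have -(1|307).
(1|307) = 1. Collecting the sign factors: -1.
Product: (-1)·(-1) = 1.

1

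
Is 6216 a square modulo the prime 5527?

(6216/5527)
  = (689/5527)    [6216 ≡ 689 mod 5527]
  = (5527/689)    [QR: 689 ≡ 1 mod 4, sign kept]
  = (15/689)    [5527 ≡ 15 mod 689]
  = (689/15)    [QR: 689 ≡ 1 mod 4, sign kept]
  = (14/15)    [689 ≡ 14 mod 15]
  = (7/15)    [15 ≡ 7 mod 8 ⇒ (2/15) = +1]
  = -(15/7)    [QR: both ≡ 3 mod 4, sign flips]
  = -(1/7)    [15 ≡ 1 mod 7]
  = -1    [(1/7) = 1]
The Legendre symbol is -1, so x^2 ≡ 6216 (mod 5527) has no solution.

no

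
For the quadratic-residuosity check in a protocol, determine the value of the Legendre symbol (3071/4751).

Both 3071 ≡ 3 and 4751 ≡ 3 (mod 4), so reciprocity gives (3071/4751) = -(4751/3071). Reduce: 4751 ≡ 1680 (mod 3071). Now have -(1680/3071).
Factor out 2: 1680 = 2^4·105. Since 3071 ≡ 7 (mod 8), (2/3071) = +1, and (2/3071)^4 = +1. Now have -(105/3071).
105 ≡ 1 (mod 4), so quadratic reciprocity gives (105/3071) = (3071/105). Reduce: 3071 ≡ 26 (mod 105). Now have -(26/105).
Factor out 2: 26 = 2·13. Since 105 ≡ 1 (mod 8), (2/105) = +1. Now have -(13/105).
13 ≡ 1 (mod 4), so quadratic reciprocity gives (13/105) = (105/13). Reduce: 105 ≡ 1 (mod 13). Now have -(1/13).
(1/13) = 1. Collecting the sign factors: -1.

-1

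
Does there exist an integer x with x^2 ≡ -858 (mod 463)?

Reduce the numerator: -858 ≡ 68 (mod 463), so (-858|463) = (68|463).
Factor out 2: 68 = 2^2·17. Since 463 ≡ 7 (mod 8), (2|463) = +1, and (2|463)^2 = +1. Now have (17|463).
17 ≡ 1 (mod 4), so quadratic reciprocity gives (17|463) = (463|17). Reduce: 463 ≡ 4 (mod 17). Now have (4|17).
Factor out 2: 4 = 2^2. Since 17 ≡ 1 (mod 8), (2|17) = +1, and (2|17)^2 = +1. Now have (1|17).
(1|17) = 1. Collecting the sign factors: 1.
The Legendre symbol is 1, so x^2 ≡ -858 (mod 463) has solution.

yes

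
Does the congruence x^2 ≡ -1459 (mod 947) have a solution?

yes

(-1459/947)
  = -(1459/947)    [947 ≡ 3 mod 4 ⇒ (-1/947) = -1]
  = -(512/947)    [1459 ≡ 512 mod 947]
  = (1/947)    [947 ≡ 3 mod 8 ⇒ (2/947)^9 = -1]
  = 1    [(1/947) = 1]
The Legendre symbol is 1, so x^2 ≡ -1459 (mod 947) has solution.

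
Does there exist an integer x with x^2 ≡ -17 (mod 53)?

yes

(-17/53)
  = (17/53)    [53 ≡ 1 mod 4 ⇒ (-1/53) = +1]
  = (53/17)    [QR: 17 ≡ 1 mod 4, sign kept]
  = (2/17)    [53 ≡ 2 mod 17]
  = (1/17)    [17 ≡ 1 mod 8 ⇒ (2/17) = +1]
  = 1    [(1/17) = 1]
The Legendre symbol is 1, so x^2 ≡ -17 (mod 53) has solution.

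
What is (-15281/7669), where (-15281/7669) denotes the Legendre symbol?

Pull out -1: (-15281/7669) = (-1/7669)·(15281/7669). Since 7669 ≡ 1 (mod 4), (-1/7669) = +1. Now have (15281/7669).
Reduce the numerator: 15281 ≡ 7612 (mod 7669), so (15281/7669) = (7612/7669).
Factor out 2: 7612 = 2^2·1903. Since 7669 ≡ 5 (mod 8), (2/7669) = -1, and (2/7669)^2 = +1. Now have (1903/7669).
7669 ≡ 1 (mod 4), so quadratic reciprocity gives (1903/7669) = (7669/1903). Reduce: 7669 ≡ 57 (mod 1903). Now have (57/1903).
57 ≡ 1 (mod 4), so quadratic reciprocity gives (57/1903) = (1903/57). Reduce: 1903 ≡ 22 (mod 57). Now have (22/57).
Factor out 2: 22 = 2·11. Since 57 ≡ 1 (mod 8), (2/57) = +1. Now have (11/57).
57 ≡ 1 (mod 4), so quadratic reciprocity gives (11/57) = (57/11). Reduce: 57 ≡ 2 (mod 11). Now have (2/11).
Factor out 2: 2 = 2. Since 11 ≡ 3 (mod 8), (2/11) = -1. Now have -(1/11).
(1/11) = 1. Collecting the sign factors: -1.

-1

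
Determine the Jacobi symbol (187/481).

1

481 ≡ 1 (mod 4), so quadratic reciprocity gives (187/481) = (481/187). Reduce: 481 ≡ 107 (mod 187). Now have (107/187).
Both 107 ≡ 3 and 187 ≡ 3 (mod 4), so reciprocity gives (107/187) = -(187/107). Reduce: 187 ≡ 80 (mod 107). Now have -(80/107).
Factor out 2: 80 = 2^4·5. Since 107 ≡ 3 (mod 8), (2/107) = -1, and (2/107)^4 = +1. Now have -(5/107).
5 ≡ 1 (mod 4), so quadratic reciprocity gives (5/107) = (107/5). Reduce: 107 ≡ 2 (mod 5). Now have -(2/5).
Factor out 2: 2 = 2. Since 5 ≡ 5 (mod 8), (2/5) = -1. Now have (1/5).
(1/5) = 1. Collecting the sign factors: 1.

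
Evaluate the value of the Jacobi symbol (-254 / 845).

1

(-254 / 845)
  = (591 / 845)    [-254 ≡ 591 mod 845]
  = (845 / 591)    [QR: 845 ≡ 1 mod 4, sign kept]
  = (254 / 591)    [845 ≡ 254 mod 591]
  = (127 / 591)    [591 ≡ 7 mod 8 ⇒ (2 / 591) = +1]
  = -(591 / 127)    [QR: both ≡ 3 mod 4, sign flips]
  = -(83 / 127)    [591 ≡ 83 mod 127]
  = (127 / 83)    [QR: both ≡ 3 mod 4, sign flips]
  = (44 / 83)    [127 ≡ 44 mod 83]
  = (11 / 83)    [83 ≡ 3 mod 8 ⇒ (2 / 83)^2 = +1]
  = -(83 / 11)    [QR: both ≡ 3 mod 4, sign flips]
  = -(6 / 11)    [83 ≡ 6 mod 11]
  = (3 / 11)    [11 ≡ 3 mod 8 ⇒ (2 / 11) = -1]
  = -(11 / 3)    [QR: both ≡ 3 mod 4, sign flips]
  = -(2 / 3)    [11 ≡ 2 mod 3]
  = (1 / 3)    [3 ≡ 3 mod 8 ⇒ (2 / 3) = -1]
  = 1    [(1 / 3) = 1]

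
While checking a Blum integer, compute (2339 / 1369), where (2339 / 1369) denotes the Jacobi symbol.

1

(2339 / 1369)
  = (970 / 1369)    [2339 ≡ 970 mod 1369]
  = (485 / 1369)    [1369 ≡ 1 mod 8 ⇒ (2 / 1369) = +1]
  = (1369 / 485)    [QR: 485 ≡ 1 mod 4, sign kept]
  = (399 / 485)    [1369 ≡ 399 mod 485]
  = (485 / 399)    [QR: 485 ≡ 1 mod 4, sign kept]
  = (86 / 399)    [485 ≡ 86 mod 399]
  = (43 / 399)    [399 ≡ 7 mod 8 ⇒ (2 / 399) = +1]
  = -(399 / 43)    [QR: both ≡ 3 mod 4, sign flips]
  = -(12 / 43)    [399 ≡ 12 mod 43]
  = -(3 / 43)    [43 ≡ 3 mod 8 ⇒ (2 / 43)^2 = +1]
  = (43 / 3)    [QR: both ≡ 3 mod 4, sign flips]
  = (1 / 3)    [43 ≡ 1 mod 3]
  = 1    [(1 / 3) = 1]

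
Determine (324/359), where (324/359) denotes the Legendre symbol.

1

Factor out 2: 324 = 2^2·81. Since 359 ≡ 7 (mod 8), (2/359) = +1, and (2/359)^2 = +1. Now have (81/359).
81 ≡ 1 (mod 4), so quadratic reciprocity gives (81/359) = (359/81). Reduce: 359 ≡ 35 (mod 81). Now have (35/81).
81 ≡ 1 (mod 4), so quadratic reciprocity gives (35/81) = (81/35). Reduce: 81 ≡ 11 (mod 35). Now have (11/35).
Both 11 ≡ 3 and 35 ≡ 3 (mod 4), so reciprocity gives (11/35) = -(35/11). Reduce: 35 ≡ 2 (mod 11). Now have -(2/11).
Factor out 2: 2 = 2. Since 11 ≡ 3 (mod 8), (2/11) = -1. Now have (1/11).
(1/11) = 1. Collecting the sign factors: 1.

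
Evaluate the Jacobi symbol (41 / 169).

1

41 ≡ 1 (mod 4), so quadratic reciprocity gives (41 / 169) = (169 / 41). Reduce: 169 ≡ 5 (mod 41). Now have (5 / 41).
5 ≡ 1 (mod 4), so quadratic reciprocity gives (5 / 41) = (41 / 5). Reduce: 41 ≡ 1 (mod 5). Now have (1 / 5).
(1 / 5) = 1. Collecting the sign factors: 1.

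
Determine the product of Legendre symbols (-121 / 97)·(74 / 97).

-1

By multiplicativity, (-121·74 / 97) = (-121 / 97)·(74 / 97).
First factor (-121 / 97):
Reduce the numerator: -121 ≡ 73 (mod 97), so (-121 / 97) = (73 / 97).
73 ≡ 1 (mod 4), so quadratic reciprocity gives (73 / 97) = (97 / 73). Reduce: 97 ≡ 24 (mod 73). Now have (24 / 73).
Factor out 2: 24 = 2^3·3. Since 73 ≡ 1 (mod 8), (2 / 73) = +1, and (2 / 73)^3 = +1. Now have (3 / 73).
73 ≡ 1 (mod 4), so quadratic reciprocity gives (3 / 73) = (73 / 3). Reduce: 73 ≡ 1 (mod 3). Now have (1 / 3).
(1 / 3) = 1. Collecting the sign factors: 1.
Second factor (74 / 97):
Factor out 2: 74 = 2·37. Since 97 ≡ 1 (mod 8), (2 / 97) = +1. Now have (37 / 97).
37 ≡ 1 (mod 4), so quadratic reciprocity gives (37 / 97) = (97 / 37). Reduce: 97 ≡ 23 (mod 37). Now have (23 / 37).
37 ≡ 1 (mod 4), so quadratic reciprocity gives (23 / 37) = (37 / 23). Reduce: 37 ≡ 14 (mod 23). Now have (14 / 23).
Factor out 2: 14 = 2·7. Since 23 ≡ 7 (mod 8), (2 / 23) = +1. Now have (7 / 23).
Both 7 ≡ 3 and 23 ≡ 3 (mod 4), so reciprocity gives (7 / 23) = -(23 / 7). Reduce: 23 ≡ 2 (mod 7). Now have -(2 / 7).
Factor out 2: 2 = 2. Since 7 ≡ 7 (mod 8), (2 / 7) = +1. Now have -(1 / 7).
(1 / 7) = 1. Collecting the sign factors: -1.
Product: (1)·(-1) = -1.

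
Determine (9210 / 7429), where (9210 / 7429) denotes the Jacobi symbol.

(9210 / 7429)
  = (1781 / 7429)    [9210 ≡ 1781 mod 7429]
  = (7429 / 1781)    [QR: 1781 ≡ 1 mod 4, sign kept]
  = (305 / 1781)    [7429 ≡ 305 mod 1781]
  = (1781 / 305)    [QR: 305 ≡ 1 mod 4, sign kept]
  = (256 / 305)    [1781 ≡ 256 mod 305]
  = (1 / 305)    [305 ≡ 1 mod 8 ⇒ (2 / 305)^8 = +1]
  = 1    [(1 / 305) = 1]

1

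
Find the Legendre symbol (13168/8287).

Reduce the numerator: 13168 ≡ 4881 (mod 8287), so (13168/8287) = (4881/8287).
4881 ≡ 1 (mod 4), so quadratic reciprocity gives (4881/8287) = (8287/4881). Reduce: 8287 ≡ 3406 (mod 4881). Now have (3406/4881).
Factor out 2: 3406 = 2·1703. Since 4881 ≡ 1 (mod 8), (2/4881) = +1. Now have (1703/4881).
4881 ≡ 1 (mod 4), so quadratic reciprocity gives (1703/4881) = (4881/1703). Reduce: 4881 ≡ 1475 (mod 1703). Now have (1475/1703).
Both 1475 ≡ 3 and 1703 ≡ 3 (mod 4), so reciprocity gives (1475/1703) = -(1703/1475). Reduce: 1703 ≡ 228 (mod 1475). Now have -(228/1475).
Factor out 2: 228 = 2^2·57. Since 1475 ≡ 3 (mod 8), (2/1475) = -1, and (2/1475)^2 = +1. Now have -(57/1475).
57 ≡ 1 (mod 4), so quadratic reciprocity gives (57/1475) = (1475/57). Reduce: 1475 ≡ 50 (mod 57). Now have -(50/57).
Factor out 2: 50 = 2·25. Since 57 ≡ 1 (mod 8), (2/57) = +1. Now have -(25/57).
25 ≡ 1 (mod 4), so quadratic reciprocity gives (25/57) = (57/25). Reduce: 57 ≡ 7 (mod 25). Now have -(7/25).
25 ≡ 1 (mod 4), so quadratic reciprocity gives (7/25) = (25/7). Reduce: 25 ≡ 4 (mod 7). Now have -(4/7).
Factor out 2: 4 = 2^2. Since 7 ≡ 7 (mod 8), (2/7) = +1, and (2/7)^2 = +1. Now have -(1/7).
(1/7) = 1. Collecting the sign factors: -1.

-1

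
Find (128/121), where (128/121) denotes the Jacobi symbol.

(128/121)
  = (7/121)    [128 ≡ 7 mod 121]
  = (121/7)    [QR: 121 ≡ 1 mod 4, sign kept]
  = (2/7)    [121 ≡ 2 mod 7]
  = (1/7)    [7 ≡ 7 mod 8 ⇒ (2/7) = +1]
  = 1    [(1/7) = 1]

1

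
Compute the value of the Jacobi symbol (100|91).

Reduce the numerator: 100 ≡ 9 (mod 91), so (100|91) = (9|91).
9 ≡ 1 (mod 4), so quadratic reciprocity gives (9|91) = (91|9). Reduce: 91 ≡ 1 (mod 9). Now have (1|9).
(1|9) = 1. Collecting the sign factors: 1.

1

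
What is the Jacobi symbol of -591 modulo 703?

1

Pull out -1: (-591 / 703) = (-1 / 703)·(591 / 703). Since 703 ≡ 3 (mod 4), (-1 / 703) = -1. Now have -(591 / 703).
Both 591 ≡ 3 and 703 ≡ 3 (mod 4), so reciprocity gives (591 / 703) = -(703 / 591). Reduce: 703 ≡ 112 (mod 591). Now have (112 / 591).
Factor out 2: 112 = 2^4·7. Since 591 ≡ 7 (mod 8), (2 / 591) = +1, and (2 / 591)^4 = +1. Now have (7 / 591).
Both 7 ≡ 3 and 591 ≡ 3 (mod 4), so reciprocity gives (7 / 591) = -(591 / 7). Reduce: 591 ≡ 3 (mod 7). Now have -(3 / 7).
Both 3 ≡ 3 and 7 ≡ 3 (mod 4), so reciprocity gives (3 / 7) = -(7 / 3). Reduce: 7 ≡ 1 (mod 3). Now have (1 / 3).
(1 / 3) = 1. Collecting the sign factors: 1.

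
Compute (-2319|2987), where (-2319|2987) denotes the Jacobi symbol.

(-2319|2987)
  = -(2319|2987)    [2987 ≡ 3 mod 4 ⇒ (-1|2987) = -1]
  = (2987|2319)    [QR: both ≡ 3 mod 4, sign flips]
  = (668|2319)    [2987 ≡ 668 mod 2319]
  = (167|2319)    [2319 ≡ 7 mod 8 ⇒ (2|2319)^2 = +1]
  = -(2319|167)    [QR: both ≡ 3 mod 4, sign flips]
  = -(148|167)    [2319 ≡ 148 mod 167]
  = -(37|167)    [167 ≡ 7 mod 8 ⇒ (2|167)^2 = +1]
  = -(167|37)    [QR: 37 ≡ 1 mod 4, sign kept]
  = -(19|37)    [167 ≡ 19 mod 37]
  = -(37|19)    [QR: 37 ≡ 1 mod 4, sign kept]
  = -(18|19)    [37 ≡ 18 mod 19]
  = (9|19)    [19 ≡ 3 mod 8 ⇒ (2|19) = -1]
  = (19|9)    [QR: 9 ≡ 1 mod 4, sign kept]
  = (1|9)    [19 ≡ 1 mod 9]
  = 1    [(1|9) = 1]

1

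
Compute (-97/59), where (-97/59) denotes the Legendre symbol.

(-97/59)
  = (21/59)    [-97 ≡ 21 mod 59]
  = (59/21)    [QR: 21 ≡ 1 mod 4, sign kept]
  = (17/21)    [59 ≡ 17 mod 21]
  = (21/17)    [QR: 17 ≡ 1 mod 4, sign kept]
  = (4/17)    [21 ≡ 4 mod 17]
  = (1/17)    [17 ≡ 1 mod 8 ⇒ (2/17)^2 = +1]
  = 1    [(1/17) = 1]

1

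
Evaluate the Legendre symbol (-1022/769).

(-1022/769)
  = (516/769)    [-1022 ≡ 516 mod 769]
  = (129/769)    [769 ≡ 1 mod 8 ⇒ (2/769)^2 = +1]
  = (769/129)    [QR: 129 ≡ 1 mod 4, sign kept]
  = (124/129)    [769 ≡ 124 mod 129]
  = (31/129)    [129 ≡ 1 mod 8 ⇒ (2/129)^2 = +1]
  = (129/31)    [QR: 129 ≡ 1 mod 4, sign kept]
  = (5/31)    [129 ≡ 5 mod 31]
  = (31/5)    [QR: 5 ≡ 1 mod 4, sign kept]
  = (1/5)    [31 ≡ 1 mod 5]
  = 1    [(1/5) = 1]

1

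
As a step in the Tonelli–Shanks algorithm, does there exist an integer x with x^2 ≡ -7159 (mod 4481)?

Pull out -1: (-7159/4481) = (-1/4481)·(7159/4481). Since 4481 ≡ 1 (mod 4), (-1/4481) = +1. Now have (7159/4481).
Reduce the numerator: 7159 ≡ 2678 (mod 4481), so (7159/4481) = (2678/4481).
Factor out 2: 2678 = 2·1339. Since 4481 ≡ 1 (mod 8), (2/4481) = +1. Now have (1339/4481).
4481 ≡ 1 (mod 4), so quadratic reciprocity gives (1339/4481) = (4481/1339). Reduce: 4481 ≡ 464 (mod 1339). Now have (464/1339).
Factor out 2: 464 = 2^4·29. Since 1339 ≡ 3 (mod 8), (2/1339) = -1, and (2/1339)^4 = +1. Now have (29/1339).
29 ≡ 1 (mod 4), so quadratic reciprocity gives (29/1339) = (1339/29). Reduce: 1339 ≡ 5 (mod 29). Now have (5/29).
5 ≡ 1 (mod 4), so quadratic reciprocity gives (5/29) = (29/5). Reduce: 29 ≡ 4 (mod 5). Now have (4/5).
Factor out 2: 4 = 2^2. Since 5 ≡ 5 (mod 8), (2/5) = -1, and (2/5)^2 = +1. Now have (1/5).
(1/5) = 1. Collecting the sign factors: 1.
The Legendre symbol is 1, so x^2 ≡ -7159 (mod 4481) has solution.

yes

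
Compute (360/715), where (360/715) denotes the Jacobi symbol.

Factor out 2: 360 = 2^3·45. Since 715 ≡ 3 (mod 8), (2/715) = -1, and (2/715)^3 = -1. Now have -(45/715).
45 ≡ 1 (mod 4), so quadratic reciprocity gives (45/715) = (715/45). Reduce: 715 ≡ 40 (mod 45). Now have -(40/45).
Factor out 2: 40 = 2^3·5. Since 45 ≡ 5 (mod 8), (2/45) = -1, and (2/45)^3 = -1. Now have (5/45).
5 ≡ 1 (mod 4), so quadratic reciprocity gives (5/45) = (45/5). Reduce: 45 ≡ 0 (mod 5). Now have (0/5).
The numerator is now 0 with denominator 5 > 1: the symbol is 0.

0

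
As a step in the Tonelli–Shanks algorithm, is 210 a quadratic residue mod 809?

no

(210/809)
  = (105/809)    [809 ≡ 1 mod 8 ⇒ (2/809) = +1]
  = (809/105)    [QR: 105 ≡ 1 mod 4, sign kept]
  = (74/105)    [809 ≡ 74 mod 105]
  = (37/105)    [105 ≡ 1 mod 8 ⇒ (2/105) = +1]
  = (105/37)    [QR: 37 ≡ 1 mod 4, sign kept]
  = (31/37)    [105 ≡ 31 mod 37]
  = (37/31)    [QR: 37 ≡ 1 mod 4, sign kept]
  = (6/31)    [37 ≡ 6 mod 31]
  = (3/31)    [31 ≡ 7 mod 8 ⇒ (2/31) = +1]
  = -(31/3)    [QR: both ≡ 3 mod 4, sign flips]
  = -(1/3)    [31 ≡ 1 mod 3]
  = -1    [(1/3) = 1]
(210/809) = -1, and 809 is prime, so 210 is not a quadratic residue mod 809.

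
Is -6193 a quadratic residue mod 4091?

(-6193|4091)
  = (1989|4091)    [-6193 ≡ 1989 mod 4091]
  = (4091|1989)    [QR: 1989 ≡ 1 mod 4, sign kept]
  = (113|1989)    [4091 ≡ 113 mod 1989]
  = (1989|113)    [QR: 113 ≡ 1 mod 4, sign kept]
  = (68|113)    [1989 ≡ 68 mod 113]
  = (17|113)    [113 ≡ 1 mod 8 ⇒ (2|113)^2 = +1]
  = (113|17)    [QR: 17 ≡ 1 mod 4, sign kept]
  = (11|17)    [113 ≡ 11 mod 17]
  = (17|11)    [QR: 17 ≡ 1 mod 4, sign kept]
  = (6|11)    [17 ≡ 6 mod 11]
  = -(3|11)    [11 ≡ 3 mod 8 ⇒ (2|11) = -1]
  = (11|3)    [QR: both ≡ 3 mod 4, sign flips]
  = (2|3)    [11 ≡ 2 mod 3]
  = -(1|3)    [3 ≡ 3 mod 8 ⇒ (2|3) = -1]
  = -1    [(1|3) = 1]
The Legendre symbol is -1, so x^2 ≡ -6193 (mod 4091) has no solution.

no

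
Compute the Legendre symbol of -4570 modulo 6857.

-1

Pull out -1: (-4570 / 6857) = (-1 / 6857)·(4570 / 6857). Since 6857 ≡ 1 (mod 4), (-1 / 6857) = +1. Now have (4570 / 6857).
Factor out 2: 4570 = 2·2285. Since 6857 ≡ 1 (mod 8), (2 / 6857) = +1. Now have (2285 / 6857).
2285 ≡ 1 (mod 4), so quadratic reciprocity gives (2285 / 6857) = (6857 / 2285). Reduce: 6857 ≡ 2 (mod 2285). Now have (2 / 2285).
Factor out 2: 2 = 2. Since 2285 ≡ 5 (mod 8), (2 / 2285) = -1. Now have -(1 / 2285).
(1 / 2285) = 1. Collecting the sign factors: -1.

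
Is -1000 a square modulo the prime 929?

Pull out -1: (-1000|929) = (-1|929)·(1000|929). Since 929 ≡ 1 (mod 4), (-1|929) = +1. Now have (1000|929).
Reduce the numerator: 1000 ≡ 71 (mod 929), so (1000|929) = (71|929).
929 ≡ 1 (mod 4), so quadratic reciprocity gives (71|929) = (929|71). Reduce: 929 ≡ 6 (mod 71). Now have (6|71).
Factor out 2: 6 = 2·3. Since 71 ≡ 7 (mod 8), (2|71) = +1. Now have (3|71).
Both 3 ≡ 3 and 71 ≡ 3 (mod 4), so reciprocity gives (3|71) = -(71|3). Reduce: 71 ≡ 2 (mod 3). Now have -(2|3).
Factor out 2: 2 = 2. Since 3 ≡ 3 (mod 8), (2|3) = -1. Now have (1|3).
(1|3) = 1. Collecting the sign factors: 1.
The Legendre symbol is 1, so x^2 ≡ -1000 (mod 929) has solution.

yes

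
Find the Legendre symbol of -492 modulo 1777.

-1

(-492/1777)
  = (1285/1777)    [-492 ≡ 1285 mod 1777]
  = (1777/1285)    [QR: 1285 ≡ 1 mod 4, sign kept]
  = (492/1285)    [1777 ≡ 492 mod 1285]
  = (123/1285)    [1285 ≡ 5 mod 8 ⇒ (2/1285)^2 = +1]
  = (1285/123)    [QR: 1285 ≡ 1 mod 4, sign kept]
  = (55/123)    [1285 ≡ 55 mod 123]
  = -(123/55)    [QR: both ≡ 3 mod 4, sign flips]
  = -(13/55)    [123 ≡ 13 mod 55]
  = -(55/13)    [QR: 13 ≡ 1 mod 4, sign kept]
  = -(3/13)    [55 ≡ 3 mod 13]
  = -(13/3)    [QR: 13 ≡ 1 mod 4, sign kept]
  = -(1/3)    [13 ≡ 1 mod 3]
  = -1    [(1/3) = 1]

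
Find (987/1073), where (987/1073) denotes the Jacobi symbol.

1

(987/1073)
  = (1073/987)    [QR: 1073 ≡ 1 mod 4, sign kept]
  = (86/987)    [1073 ≡ 86 mod 987]
  = -(43/987)    [987 ≡ 3 mod 8 ⇒ (2/987) = -1]
  = (987/43)    [QR: both ≡ 3 mod 4, sign flips]
  = (41/43)    [987 ≡ 41 mod 43]
  = (43/41)    [QR: 41 ≡ 1 mod 4, sign kept]
  = (2/41)    [43 ≡ 2 mod 41]
  = (1/41)    [41 ≡ 1 mod 8 ⇒ (2/41) = +1]
  = 1    [(1/41) = 1]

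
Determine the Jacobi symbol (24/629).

Factor out 2: 24 = 2^3·3. Since 629 ≡ 5 (mod 8), (2/629) = -1, and (2/629)^3 = -1. Now have -(3/629).
629 ≡ 1 (mod 4), so quadratic reciprocity gives (3/629) = (629/3). Reduce: 629 ≡ 2 (mod 3). Now have -(2/3).
Factor out 2: 2 = 2. Since 3 ≡ 3 (mod 8), (2/3) = -1. Now have (1/3).
(1/3) = 1. Collecting the sign factors: 1.

1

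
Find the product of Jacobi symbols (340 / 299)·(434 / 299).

By multiplicativity, (340·434 / 299) = (340 / 299)·(434 / 299).
First factor (340 / 299):
Reduce the numerator: 340 ≡ 41 (mod 299), so (340 / 299) = (41 / 299).
41 ≡ 1 (mod 4), so quadratic reciprocity gives (41 / 299) = (299 / 41). Reduce: 299 ≡ 12 (mod 41). Now have (12 / 41).
Factor out 2: 12 = 2^2·3. Since 41 ≡ 1 (mod 8), (2 / 41) = +1, and (2 / 41)^2 = +1. Now have (3 / 41).
41 ≡ 1 (mod 4), so quadratic reciprocity gives (3 / 41) = (41 / 3). Reduce: 41 ≡ 2 (mod 3). Now have (2 / 3).
Factor out 2: 2 = 2. Since 3 ≡ 3 (mod 8), (2 / 3) = -1. Now have -(1 / 3).
(1 / 3) = 1. Collecting the sign factors: -1.
Second factor (434 / 299):
Reduce the numerator: 434 ≡ 135 (mod 299), so (434 / 299) = (135 / 299).
Both 135 ≡ 3 and 299 ≡ 3 (mod 4), so reciprocity gives (135 / 299) = -(299 / 135). Reduce: 299 ≡ 29 (mod 135). Now have -(29 / 135).
29 ≡ 1 (mod 4), so quadratic reciprocity gives (29 / 135) = (135 / 29). Reduce: 135 ≡ 19 (mod 29). Now have -(19 / 29).
29 ≡ 1 (mod 4), so quadratic reciprocity gives (19 / 29) = (29 / 19). Reduce: 29 ≡ 10 (mod 19). Now have -(10 / 19).
Factor out 2: 10 = 2·5. Since 19 ≡ 3 (mod 8), (2 / 19) = -1. Now have (5 / 19).
5 ≡ 1 (mod 4), so quadratic reciprocity gives (5 / 19) = (19 / 5). Reduce: 19 ≡ 4 (mod 5). Now have (4 / 5).
Factor out 2: 4 = 2^2. Since 5 ≡ 5 (mod 8), (2 / 5) = -1, and (2 / 5)^2 = +1. Now have (1 / 5).
(1 / 5) = 1. Collecting the sign factors: 1.
Product: (-1)·(1) = -1.

-1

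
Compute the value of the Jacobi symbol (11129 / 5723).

(11129 / 5723)
  = (5406 / 5723)    [11129 ≡ 5406 mod 5723]
  = -(2703 / 5723)    [5723 ≡ 3 mod 8 ⇒ (2 / 5723) = -1]
  = (5723 / 2703)    [QR: both ≡ 3 mod 4, sign flips]
  = (317 / 2703)    [5723 ≡ 317 mod 2703]
  = (2703 / 317)    [QR: 317 ≡ 1 mod 4, sign kept]
  = (167 / 317)    [2703 ≡ 167 mod 317]
  = (317 / 167)    [QR: 317 ≡ 1 mod 4, sign kept]
  = (150 / 167)    [317 ≡ 150 mod 167]
  = (75 / 167)    [167 ≡ 7 mod 8 ⇒ (2 / 167) = +1]
  = -(167 / 75)    [QR: both ≡ 3 mod 4, sign flips]
  = -(17 / 75)    [167 ≡ 17 mod 75]
  = -(75 / 17)    [QR: 17 ≡ 1 mod 4, sign kept]
  = -(7 / 17)    [75 ≡ 7 mod 17]
  = -(17 / 7)    [QR: 17 ≡ 1 mod 4, sign kept]
  = -(3 / 7)    [17 ≡ 3 mod 7]
  = (7 / 3)    [QR: both ≡ 3 mod 4, sign flips]
  = (1 / 3)    [7 ≡ 1 mod 3]
  = 1    [(1 / 3) = 1]

1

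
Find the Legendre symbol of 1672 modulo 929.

1

Reduce the numerator: 1672 ≡ 743 (mod 929), so (1672|929) = (743|929).
929 ≡ 1 (mod 4), so quadratic reciprocity gives (743|929) = (929|743). Reduce: 929 ≡ 186 (mod 743). Now have (186|743).
Factor out 2: 186 = 2·93. Since 743 ≡ 7 (mod 8), (2|743) = +1. Now have (93|743).
93 ≡ 1 (mod 4), so quadratic reciprocity gives (93|743) = (743|93). Reduce: 743 ≡ 92 (mod 93). Now have (92|93).
Factor out 2: 92 = 2^2·23. Since 93 ≡ 5 (mod 8), (2|93) = -1, and (2|93)^2 = +1. Now have (23|93).
93 ≡ 1 (mod 4), so quadratic reciprocity gives (23|93) = (93|23). Reduce: 93 ≡ 1 (mod 23). Now have (1|23).
(1|23) = 1. Collecting the sign factors: 1.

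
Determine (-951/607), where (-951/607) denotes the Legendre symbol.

-1

(-951/607)
  = (263/607)    [-951 ≡ 263 mod 607]
  = -(607/263)    [QR: both ≡ 3 mod 4, sign flips]
  = -(81/263)    [607 ≡ 81 mod 263]
  = -(263/81)    [QR: 81 ≡ 1 mod 4, sign kept]
  = -(20/81)    [263 ≡ 20 mod 81]
  = -(5/81)    [81 ≡ 1 mod 8 ⇒ (2/81)^2 = +1]
  = -(81/5)    [QR: 5 ≡ 1 mod 4, sign kept]
  = -(1/5)    [81 ≡ 1 mod 5]
  = -1    [(1/5) = 1]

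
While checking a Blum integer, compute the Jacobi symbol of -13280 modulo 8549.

0

(-13280|8549)
  = (13280|8549)    [8549 ≡ 1 mod 4 ⇒ (-1|8549) = +1]
  = (4731|8549)    [13280 ≡ 4731 mod 8549]
  = (8549|4731)    [QR: 8549 ≡ 1 mod 4, sign kept]
  = (3818|4731)    [8549 ≡ 3818 mod 4731]
  = -(1909|4731)    [4731 ≡ 3 mod 8 ⇒ (2|4731) = -1]
  = -(4731|1909)    [QR: 1909 ≡ 1 mod 4, sign kept]
  = -(913|1909)    [4731 ≡ 913 mod 1909]
  = -(1909|913)    [QR: 913 ≡ 1 mod 4, sign kept]
  = -(83|913)    [1909 ≡ 83 mod 913]
  = -(913|83)    [QR: 913 ≡ 1 mod 4, sign kept]
  = -(0|83)    [913 ≡ 0 mod 83]
  = 0    [numerator 0, gcd > 1]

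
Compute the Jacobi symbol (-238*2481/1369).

1

By multiplicativity, (-238·2481/1369) = (-238/1369)·(2481/1369).
First factor (-238/1369):
(-238/1369)
  = (238/1369)    [1369 ≡ 1 mod 4 ⇒ (-1/1369) = +1]
  = (119/1369)    [1369 ≡ 1 mod 8 ⇒ (2/1369) = +1]
  = (1369/119)    [QR: 1369 ≡ 1 mod 4, sign kept]
  = (60/119)    [1369 ≡ 60 mod 119]
  = (15/119)    [119 ≡ 7 mod 8 ⇒ (2/119)^2 = +1]
  = -(119/15)    [QR: both ≡ 3 mod 4, sign flips]
  = -(14/15)    [119 ≡ 14 mod 15]
  = -(7/15)    [15 ≡ 7 mod 8 ⇒ (2/15) = +1]
  = (15/7)    [QR: both ≡ 3 mod 4, sign flips]
  = (1/7)    [15 ≡ 1 mod 7]
  = 1    [(1/7) = 1]
Second factor (2481/1369):
(2481/1369)
  = (1112/1369)    [2481 ≡ 1112 mod 1369]
  = (139/1369)    [1369 ≡ 1 mod 8 ⇒ (2/1369)^3 = +1]
  = (1369/139)    [QR: 1369 ≡ 1 mod 4, sign kept]
  = (118/139)    [1369 ≡ 118 mod 139]
  = -(59/139)    [139 ≡ 3 mod 8 ⇒ (2/139) = -1]
  = (139/59)    [QR: both ≡ 3 mod 4, sign flips]
  = (21/59)    [139 ≡ 21 mod 59]
  = (59/21)    [QR: 21 ≡ 1 mod 4, sign kept]
  = (17/21)    [59 ≡ 17 mod 21]
  = (21/17)    [QR: 17 ≡ 1 mod 4, sign kept]
  = (4/17)    [21 ≡ 4 mod 17]
  = (1/17)    [17 ≡ 1 mod 8 ⇒ (2/17)^2 = +1]
  = 1    [(1/17) = 1]
Product: (1)·(1) = 1.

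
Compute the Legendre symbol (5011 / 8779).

(5011 / 8779)
  = -(8779 / 5011)    [QR: both ≡ 3 mod 4, sign flips]
  = -(3768 / 5011)    [8779 ≡ 3768 mod 5011]
  = (471 / 5011)    [5011 ≡ 3 mod 8 ⇒ (2 / 5011)^3 = -1]
  = -(5011 / 471)    [QR: both ≡ 3 mod 4, sign flips]
  = -(301 / 471)    [5011 ≡ 301 mod 471]
  = -(471 / 301)    [QR: 301 ≡ 1 mod 4, sign kept]
  = -(170 / 301)    [471 ≡ 170 mod 301]
  = (85 / 301)    [301 ≡ 5 mod 8 ⇒ (2 / 301) = -1]
  = (301 / 85)    [QR: 85 ≡ 1 mod 4, sign kept]
  = (46 / 85)    [301 ≡ 46 mod 85]
  = -(23 / 85)    [85 ≡ 5 mod 8 ⇒ (2 / 85) = -1]
  = -(85 / 23)    [QR: 85 ≡ 1 mod 4, sign kept]
  = -(16 / 23)    [85 ≡ 16 mod 23]
  = -(1 / 23)    [23 ≡ 7 mod 8 ⇒ (2 / 23)^4 = +1]
  = -1    [(1 / 23) = 1]

-1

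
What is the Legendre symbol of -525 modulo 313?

-1

Pull out -1: (-525/313) = (-1/313)·(525/313). Since 313 ≡ 1 (mod 4), (-1/313) = +1. Now have (525/313).
Reduce the numerator: 525 ≡ 212 (mod 313), so (525/313) = (212/313).
Factor out 2: 212 = 2^2·53. Since 313 ≡ 1 (mod 8), (2/313) = +1, and (2/313)^2 = +1. Now have (53/313).
53 ≡ 1 (mod 4), so quadratic reciprocity gives (53/313) = (313/53). Reduce: 313 ≡ 48 (mod 53). Now have (48/53).
Factor out 2: 48 = 2^4·3. Since 53 ≡ 5 (mod 8), (2/53) = -1, and (2/53)^4 = +1. Now have (3/53).
53 ≡ 1 (mod 4), so quadratic reciprocity gives (3/53) = (53/3). Reduce: 53 ≡ 2 (mod 3). Now have (2/3).
Factor out 2: 2 = 2. Since 3 ≡ 3 (mod 8), (2/3) = -1. Now have -(1/3).
(1/3) = 1. Collecting the sign factors: -1.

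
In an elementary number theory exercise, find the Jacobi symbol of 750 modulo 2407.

1

(750 / 2407)
  = (375 / 2407)    [2407 ≡ 7 mod 8 ⇒ (2 / 2407) = +1]
  = -(2407 / 375)    [QR: both ≡ 3 mod 4, sign flips]
  = -(157 / 375)    [2407 ≡ 157 mod 375]
  = -(375 / 157)    [QR: 157 ≡ 1 mod 4, sign kept]
  = -(61 / 157)    [375 ≡ 61 mod 157]
  = -(157 / 61)    [QR: 61 ≡ 1 mod 4, sign kept]
  = -(35 / 61)    [157 ≡ 35 mod 61]
  = -(61 / 35)    [QR: 61 ≡ 1 mod 4, sign kept]
  = -(26 / 35)    [61 ≡ 26 mod 35]
  = (13 / 35)    [35 ≡ 3 mod 8 ⇒ (2 / 35) = -1]
  = (35 / 13)    [QR: 13 ≡ 1 mod 4, sign kept]
  = (9 / 13)    [35 ≡ 9 mod 13]
  = (13 / 9)    [QR: 9 ≡ 1 mod 4, sign kept]
  = (4 / 9)    [13 ≡ 4 mod 9]
  = (1 / 9)    [9 ≡ 1 mod 8 ⇒ (2 / 9)^2 = +1]
  = 1    [(1 / 9) = 1]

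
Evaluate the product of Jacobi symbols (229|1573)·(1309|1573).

By multiplicativity, (229·1309|1573) = (229|1573)·(1309|1573).
First factor (229|1573):
(229|1573)
  = (1573|229)    [QR: 229 ≡ 1 mod 4, sign kept]
  = (199|229)    [1573 ≡ 199 mod 229]
  = (229|199)    [QR: 229 ≡ 1 mod 4, sign kept]
  = (30|199)    [229 ≡ 30 mod 199]
  = (15|199)    [199 ≡ 7 mod 8 ⇒ (2|199) = +1]
  = -(199|15)    [QR: both ≡ 3 mod 4, sign flips]
  = -(4|15)    [199 ≡ 4 mod 15]
  = -(1|15)    [15 ≡ 7 mod 8 ⇒ (2|15)^2 = +1]
  = -1    [(1|15) = 1]
Second factor (1309|1573):
(1309|1573)
  = (1573|1309)    [QR: 1309 ≡ 1 mod 4, sign kept]
  = (264|1309)    [1573 ≡ 264 mod 1309]
  = -(33|1309)    [1309 ≡ 5 mod 8 ⇒ (2|1309)^3 = -1]
  = -(1309|33)    [QR: 33 ≡ 1 mod 4, sign kept]
  = -(22|33)    [1309 ≡ 22 mod 33]
  = -(11|33)    [33 ≡ 1 mod 8 ⇒ (2|33) = +1]
  = -(33|11)    [QR: 33 ≡ 1 mod 4, sign kept]
  = -(0|11)    [33 ≡ 0 mod 11]
  = 0    [numerator 0, gcd > 1]
Product: (-1)·(0) = 0.

0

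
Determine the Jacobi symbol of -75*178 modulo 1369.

By multiplicativity, (-75·178/1369) = (-75/1369)·(178/1369).
First factor (-75/1369):
(-75/1369)
  = (1294/1369)    [-75 ≡ 1294 mod 1369]
  = (647/1369)    [1369 ≡ 1 mod 8 ⇒ (2/1369) = +1]
  = (1369/647)    [QR: 1369 ≡ 1 mod 4, sign kept]
  = (75/647)    [1369 ≡ 75 mod 647]
  = -(647/75)    [QR: both ≡ 3 mod 4, sign flips]
  = -(47/75)    [647 ≡ 47 mod 75]
  = (75/47)    [QR: both ≡ 3 mod 4, sign flips]
  = (28/47)    [75 ≡ 28 mod 47]
  = (7/47)    [47 ≡ 7 mod 8 ⇒ (2/47)^2 = +1]
  = -(47/7)    [QR: both ≡ 3 mod 4, sign flips]
  = -(5/7)    [47 ≡ 5 mod 7]
  = -(7/5)    [QR: 5 ≡ 1 mod 4, sign kept]
  = -(2/5)    [7 ≡ 2 mod 5]
  = (1/5)    [5 ≡ 5 mod 8 ⇒ (2/5) = -1]
  = 1    [(1/5) = 1]
Second factor (178/1369):
(178/1369)
  = (89/1369)    [1369 ≡ 1 mod 8 ⇒ (2/1369) = +1]
  = (1369/89)    [QR: 89 ≡ 1 mod 4, sign kept]
  = (34/89)    [1369 ≡ 34 mod 89]
  = (17/89)    [89 ≡ 1 mod 8 ⇒ (2/89) = +1]
  = (89/17)    [QR: 17 ≡ 1 mod 4, sign kept]
  = (4/17)    [89 ≡ 4 mod 17]
  = (1/17)    [17 ≡ 1 mod 8 ⇒ (2/17)^2 = +1]
  = 1    [(1/17) = 1]
Product: (1)·(1) = 1.

1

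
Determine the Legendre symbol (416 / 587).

(416 / 587)
  = -(13 / 587)    [587 ≡ 3 mod 8 ⇒ (2 / 587)^5 = -1]
  = -(587 / 13)    [QR: 13 ≡ 1 mod 4, sign kept]
  = -(2 / 13)    [587 ≡ 2 mod 13]
  = (1 / 13)    [13 ≡ 5 mod 8 ⇒ (2 / 13) = -1]
  = 1    [(1 / 13) = 1]

1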